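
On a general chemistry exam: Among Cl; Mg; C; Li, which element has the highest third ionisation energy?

Li

The third ionization energy removes an electron from the +2 ion. For each element: Cl²⁺ still has 5 valence electrons; Mg²⁺ is the bare [Ne] core; C²⁺ still has 2 valence electrons; Li²⁺ is already 1 electron into the core.
Pulling an electron out of a noble-gas core costs far more than removing a remaining valence electron, so Mg and Li sit at the high end of IE_3.
Valence configurations: Cl²⁺ [Ne]3s²3p³, C²⁺ [He]2s².
The numbers (kJ/mol): Cl 3822, Mg 7733, C 4620, Li 11815.
Putting it together, IE_3: Cl < C < Mg < Li.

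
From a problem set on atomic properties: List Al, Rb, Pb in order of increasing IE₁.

Rb < Al < Pb

Al is in period 3, group 13; Rb is in period 5, group 1; Pb is in period 6, group 14.
First ionization energy rises across a period (greater Z_eff holds electrons more tightly) and falls down a group (valence electrons are farther from the nucleus).
These span different periods and groups, so the two trends combine.
Al > Rb: relative to Rb, both the across-period and down-group shifts push Al's first ionization energy up.
Pb > Al: the two effects oppose for this pair; the across-period effect wins (716 vs 578 kJ/mol).
Tabulated first ionization energy (kJ/mol): Al 578, Rb 403, Pb 716.
So from lowest to highest: Rb < Al < Pb.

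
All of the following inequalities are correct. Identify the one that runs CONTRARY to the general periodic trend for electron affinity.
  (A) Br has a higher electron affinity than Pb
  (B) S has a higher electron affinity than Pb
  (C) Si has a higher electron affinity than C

The general trend: electron affinity increases across a period and decreases down a group.
(A) Br (period 4, group 17) vs Pb (period 6, group 14): the stated order agrees with the simple trend.
(B) S (period 3, group 16) vs Pb (period 6, group 14): the stated order agrees with the simple trend.
(C) Si (period 3, group 14) vs C (period 2, group 14): the stated order contradicts the simple trend.
The exception is (C): Si's larger, more diffuse 3p orbitals accept an added electron slightly more readily than C's compact 2p.

(C)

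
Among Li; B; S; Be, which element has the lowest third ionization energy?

S

IE_3 is the cost of taking one more electron from the +2 cation: Li²⁺ is already 1 electron into the core; B²⁺ still has 1 valence electron; S²⁺ still has 4 valence electrons; Be²⁺ is the bare [He] core.
Breaking into a closed-shell core is much more expensive than removing a leftover valence electron — Li and Be have the largest IE_3 here.
Valence configurations: B²⁺ [He]2s¹, S²⁺ [Ne]3s²3p².
Tabulated IE_3 (kJ/mol): Li 11815, B 3660, S 3357, Be 14849.
So the third ionization energies run S < B < Li < Be.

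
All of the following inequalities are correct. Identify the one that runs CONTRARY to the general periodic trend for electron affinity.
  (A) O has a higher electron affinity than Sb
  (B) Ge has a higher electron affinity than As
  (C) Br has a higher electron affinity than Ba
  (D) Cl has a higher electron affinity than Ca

The general trend: electron affinity increases across a period and decreases down a group.
(A) O (period 2, group 16) vs Sb (period 5, group 15): the stated order agrees with the simple trend.
(B) Ge (period 4, group 14) vs As (period 4, group 15): the stated order contradicts the simple trend.
(C) Br (period 4, group 17) vs Ba (period 6, group 2): the stated order agrees with the simple trend.
(D) Cl (period 3, group 17) vs Ca (period 4, group 2): the stated order agrees with the simple trend.
The exception is (B): adding an electron to As's half-filled 4p³ is unfavourable, so Ge (4p²) has the more exothermic EA.

(B)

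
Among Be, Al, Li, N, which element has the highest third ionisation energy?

Consider each +2 ion: Be²⁺ is the bare [He] core; Al²⁺ still has 1 valence electron; Li²⁺ is already 1 electron into the core; N²⁺ still has 3 valence electrons.
Pulling an electron out of a noble-gas core costs far more than removing a remaining valence electron, so Li and Be sit at the high end of IE_3.
Valence configurations: Al²⁺ [Ne]3s¹, N²⁺ [He]2s²2p¹.
Approximate IE_3 values (kJ/mol): Be 14849, Al 2745, Li 11815, N 4578.
Hence IE_3: Al < N < Li < Be.

Be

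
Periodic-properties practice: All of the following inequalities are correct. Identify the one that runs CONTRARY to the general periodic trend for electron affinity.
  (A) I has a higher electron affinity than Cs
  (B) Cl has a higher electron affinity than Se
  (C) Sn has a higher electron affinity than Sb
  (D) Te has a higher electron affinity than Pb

(C)

The general trend: electron affinity increases across a period and decreases down a group.
(A) I (period 5, group 17) vs Cs (period 6, group 1): the stated order agrees with the simple trend.
(B) Cl (period 3, group 17) vs Se (period 4, group 16): the stated order agrees with the simple trend.
(C) Sn (period 5, group 14) vs Sb (period 5, group 15): the stated order contradicts the simple trend.
(D) Te (period 5, group 16) vs Pb (period 6, group 14): the stated order agrees with the simple trend.
The exception is (C): adding an electron to Sb's half-filled 5p³ is unfavourable, so Sn has the more exothermic EA.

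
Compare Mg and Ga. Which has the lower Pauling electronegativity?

Mg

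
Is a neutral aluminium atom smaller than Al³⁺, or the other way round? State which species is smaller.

Al³⁺

Forming Al³⁺ removes 3 electrons from Al. Fewer electrons for the same nuclear charge means less shielding and a higher Z_eff on the remaining electrons, and for main-group metals the entire outer shell is lost.
A cation is smaller than its parent atom: Al³⁺ < Al.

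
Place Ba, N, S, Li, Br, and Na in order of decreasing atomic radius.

Ba > Na > Li > Br > S > N

Moving right in a period, electrons are added to the same shell under a stronger nuclear pull, so atoms get smaller; moving down, a new shell is opened and atoms get larger.
Neither a single period nor a single group — weigh both effects.
S > N: period and group pull opposite ways; the down-group shift dominates (103 vs 71 pm).
Br > S: period and group pull opposite ways; the down-group shift dominates (114 vs 103 pm).
Li > Br: period and group pull opposite ways; the across-period shift dominates (133 vs 114 pm).
Na > Li: Na sits below Li in group 1, so the down-group effect alone puts Na larger.
Ba > Na: the two effects oppose for this pair; the down-group effect wins (196 vs 155 pm).
For reference (pm): Li 133, N 71, Na 155, S 103, Br 114, Ba 196.
So from largest to smallest: Ba > Na > Li > Br > S > N.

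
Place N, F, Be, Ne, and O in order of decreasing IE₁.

Be is in period 2, group 2; N is in period 2, group 15; O is in period 2, group 16; F is in period 2, group 17; Ne is in period 2, group 18.
First ionization energy rises across a period (greater Z_eff holds electrons more tightly) and falls down a group (valence electrons are farther from the nucleus).
All lie in period 2; the across-period trend (first ionization energy increases left to right) applies, with the exception below.
Note the exception: N has a higher first ionization energy than O, contrary to the simple trend — pairing an electron in O's 2p⁴ costs repulsion energy, so O ionizes more easily than half-filled N (2p³).
Tabulated first ionization energy (kJ/mol): Be 900, N 1402, O 1314, F 1681, Ne 2081.
So from highest to lowest: Ne > F > N > O > Be.

Ne > F > N > O > Be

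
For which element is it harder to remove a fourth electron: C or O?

O

The fourth ionization energy removes an electron from the +3 ion. For each element: C³⁺ still has 1 valence electron; O³⁺ still has 3 valence electrons.
All are still removing valence electrons, so compare the +3 ions as you would atoms: IE_4 generally rises across a period (higher Z_eff) and falls down a group (larger shell), subject to the usual subshell exceptions.
Valence configurations: C³⁺ [He]2s¹, O³⁺ [He]2s²2p¹.
The numbers (kJ/mol): C 6223, O 7469.
So the fourth ionization energies run C < O.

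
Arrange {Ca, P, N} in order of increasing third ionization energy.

Consider each +2 ion: Ca²⁺ is the bare [Ar] core; P²⁺ still has 3 valence electrons; N²⁺ still has 3 valence electrons.
Core electrons are held far more tightly than valence electrons, so Ca tops the IE_3 order.
Valence configurations: P²⁺ [Ne]3s²3p¹, N²⁺ [He]2s²2p¹.
Approximate IE_3 values (kJ/mol): Ca 4912, P 2914, N 4578.
Putting it together, IE_3: P < N < Ca.

P < N < Ca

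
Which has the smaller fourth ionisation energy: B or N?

N

Consider each +3 ion: B³⁺ is the bare [He] core; N³⁺ still has 2 valence electrons.
Breaking into a closed-shell core is much more expensive than removing a leftover valence electron — B has the largest IE_4 here.
Tabulated IE_4 (kJ/mol): B 25026, N 7475.
So the fourth ionization energies run N < B.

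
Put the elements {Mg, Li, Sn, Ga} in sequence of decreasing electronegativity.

Li is in period 2, group 1; Mg is in period 3, group 2; Ga is in period 4, group 13; Sn is in period 5, group 14.
Electronegativity increases across a period and decreases down a group, tracking effective nuclear charge and atomic size.
These sit on a diagonal, where the across-period and down-group effects partly cancel.
Mg > Li: the two effects oppose for this pair; the across-period effect wins (1.31 vs 0.98).
Ga > Mg: the two effects oppose for this pair; the across-period effect wins (1.81 vs 1.31).
Sn > Ga: the two effects oppose for this pair; the across-period effect wins (1.96 vs 1.81).
Tabulated electronegativity (Pauling): Li 0.98, Mg 1.31, Ga 1.81, Sn 1.96.
So from highest to lowest: Sn > Ga > Mg > Li.

Sn > Ga > Mg > Li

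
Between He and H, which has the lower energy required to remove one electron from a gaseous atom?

H

Across a period the outer electron is held more tightly (higher IE₁); down a group it sits in a higher shell, more shielded, and comes off more easily.
All lie in period 1, so first ionization energy increases left to right.
So H has the lower energy required to remove one electron from a gaseous atom (H < He).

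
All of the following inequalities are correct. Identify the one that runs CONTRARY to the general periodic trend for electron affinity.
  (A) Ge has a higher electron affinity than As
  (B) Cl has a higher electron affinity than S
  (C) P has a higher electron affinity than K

(A)

The general trend: electron affinity increases across a period and decreases down a group.
(A) Ge (period 4, group 14) vs As (period 4, group 15): the stated order contradicts the simple trend.
(B) Cl (period 3, group 17) vs S (period 3, group 16): the stated order agrees with the simple trend.
(C) P (period 3, group 15) vs K (period 4, group 1): the stated order agrees with the simple trend.
The exception is (A): adding an electron to As's half-filled 4p³ is unfavourable, so Ge (4p²) has the more exothermic EA.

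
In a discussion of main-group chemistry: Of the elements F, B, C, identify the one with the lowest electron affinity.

B is in period 2, group 13; C is in period 2, group 14; F is in period 2, group 17.
Electron affinity generally becomes more exothermic across a period toward the halogens and less exothermic down a group.
All lie in period 2, so electron affinity increases left to right.
The lowest electron affinity among these belongs to B.

B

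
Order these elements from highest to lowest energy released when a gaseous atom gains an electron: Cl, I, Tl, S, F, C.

Cl, F, I, S, C, Tl

C is in period 2, group 14; F is in period 2, group 17; S is in period 3, group 16; Cl is in period 3, group 17; I is in period 5, group 17; Tl is in period 6, group 13.
Electron affinity generally becomes more exothermic across a period toward the halogens and less exothermic down a group.
Neither a single period nor a single group — weigh both effects.
C > Tl: both effects reinforce here, so C is clearly the higher of the two.
S > C: the two effects oppose for this pair; the across-period effect wins (200 vs 122 kJ/mol).
I > S: period and group pull opposite ways; the across-period shift dominates (295 vs 200 kJ/mol).
F > I: F sits above I in group 17, so the down-group effect alone puts F higher.
Cl > F: this pair runs against the simple trend — see the exception note.
Note the exception: Cl has a higher electron affinity than F, contrary to the simple trend — F's small 2p subshell makes the incoming electron feel strong e⁻–e⁻ repulsion, so Cl actually releases more energy on gaining an electron.
For reference (kJ/mol): C 122, F 328, S 200, Cl 349, I 295, Tl 19.
So from highest to lowest: Cl > F > I > S > C > Tl.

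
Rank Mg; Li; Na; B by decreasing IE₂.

Li > Na > B > Mg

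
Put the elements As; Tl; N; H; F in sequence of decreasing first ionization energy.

H is in period 1, group 1; N is in period 2, group 15; F is in period 2, group 17; As is in period 4, group 15; Tl is in period 6, group 13.
First ionization energy rises across a period (greater Z_eff holds electrons more tightly) and falls down a group (valence electrons are farther from the nucleus).
Here both period and group differ, so the two effects have to be weighed against each other.
As > Tl: relative to Tl, both the across-period and down-group shifts push As's first ionization energy up.
H > As: period and group pull opposite ways; the down-group shift dominates (1312 vs 947 kJ/mol).
N > H: the two effects oppose for this pair; the across-period effect wins (1402 vs 1312 kJ/mol).
F > N: both are in period 2; the period trend gives F the larger value.
Tabulated first ionization energy (kJ/mol): H 1312, N 1402, F 1681, As 947, Tl 589.
So from highest to lowest: F > N > H > As > Tl.

F > N > H > As > Tl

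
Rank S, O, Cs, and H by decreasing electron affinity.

H is in period 1, group 1; O is in period 2, group 16; S is in period 3, group 16; Cs is in period 6, group 1.
Electron affinity generally becomes more exothermic across a period toward the halogens and less exothermic down a group.
Here both period and group differ, so the two effects have to be weighed against each other.
H > Cs: H sits above Cs in group 1, so the down-group effect alone puts H higher.
O > H: period and group pull opposite ways; the across-period shift dominates (141 vs 73 kJ/mol).
S > O: this pair runs against the simple trend — see the exception note.
Note the exception: S has a higher electron affinity than O, contrary to the simple trend — the compact 2p subshell of O repels the added electron more than S's larger 3p does.
Tabulated electron affinity (kJ/mol): H 73, O 141, S 200, Cs 46.
So from highest to lowest: S > O > H > Cs.

S, O, H, Cs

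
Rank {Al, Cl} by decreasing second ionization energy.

After 1 electron has been removed, what remains? Al⁺ still has 2 valence electrons; Cl⁺ still has 6 valence electrons.
All are still removing valence electrons, so compare the +1 ions as you would atoms: IE_2 generally rises across a period (higher Z_eff) and falls down a group (larger shell), subject to the usual subshell exceptions.
Valence configurations: Al⁺ [Ne]3s², Cl⁺ [Ne]3s²3p⁴.
Tabulated IE_2 (kJ/mol): Al 1817, Cl 2298.
So the second ionization energies run Al < Cl.

Cl, Al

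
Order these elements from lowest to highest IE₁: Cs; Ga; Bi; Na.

Cs, Na, Ga, Bi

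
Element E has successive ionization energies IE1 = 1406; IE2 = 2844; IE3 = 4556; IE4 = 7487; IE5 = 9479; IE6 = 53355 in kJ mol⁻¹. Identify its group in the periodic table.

Group 15

Look for the largest jump between consecutive ionization energies: IE6/IE5 ≈ 5.6, far larger than any earlier ratio.
That jump marks the point where a core electron is being removed. So the atom has 5 valence electrons.
A main-group element with 5 valence electrons is in group 15.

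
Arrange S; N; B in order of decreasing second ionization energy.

N > B > S

The second ionization energy removes an electron from the +1 ion. For each element: S⁺ still has 5 valence electrons; N⁺ still has 4 valence electrons; B⁺ still has 2 valence electrons.
All are still removing valence electrons, so compare the +1 ions as you would atoms: IE_2 generally rises across a period (higher Z_eff) and falls down a group (larger shell), subject to the usual subshell exceptions.
Valence configurations: S⁺ [Ne]3s²3p³, N⁺ [He]2s²2p², B⁺ [He]2s².
The numbers (kJ/mol): S 2252, N 2856, B 2427.
Putting it together, IE_2: S < B < N.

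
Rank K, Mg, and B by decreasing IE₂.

After 1 electron has been removed, what remains? K⁺ is the bare [Ar] core; Mg⁺ still has 1 valence electron; B⁺ still has 2 valence electrons.
Pulling an electron out of a noble-gas core costs far more than removing a remaining valence electron, so K sits at the high end of IE_2.
Valence configurations: Mg⁺ [Ne]3s¹, B⁺ [He]2s².
Tabulated IE_2 (kJ/mol): K 3052, Mg 1451, B 2427.
So the second ionization energies run Mg < B < K.

K, B, Mg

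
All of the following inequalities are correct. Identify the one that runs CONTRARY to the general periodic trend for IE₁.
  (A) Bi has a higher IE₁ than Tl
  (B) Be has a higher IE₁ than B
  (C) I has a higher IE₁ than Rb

(B)

The general trend: IE₁ increases across a period and decreases down a group.
(A) Bi (period 6, group 15) vs Tl (period 6, group 13): the stated order agrees with the simple trend.
(B) Be (period 2, group 2) vs B (period 2, group 13): the stated order contradicts the simple trend.
(C) I (period 5, group 17) vs Rb (period 5, group 1): the stated order agrees with the simple trend.
The exception is (B): removing B's lone 2p electron is easier than breaking Be's filled 2s².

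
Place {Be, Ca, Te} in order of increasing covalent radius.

Be < Te < Ca

Be is in period 2, group 2; Ca is in period 4, group 2; Te is in period 5, group 16.
Radius decreases left→right (rising Z_eff, same n) and increases top→bottom (higher n).
Here both period and group differ, so the two effects have to be weighed against each other.
Te > Be: the two effects oppose for this pair; the down-group effect wins (136 vs 102 pm).
Ca > Te: the two effects oppose for this pair; the across-period effect wins (171 vs 136 pm).
Approximate values (pm): Be 102, Ca 171, Te 136.
So from smallest to largest: Be < Te < Ca.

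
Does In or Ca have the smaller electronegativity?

Ca

Ca is in period 4, group 2; In is in period 5, group 13.
Smaller atoms with higher effective nuclear charge are more electronegative.
These sit on a diagonal, where the across-period and down-group effects partly cancel.
In > Ca: the two effects oppose for this pair; the across-period effect wins (1.78 vs 1.00).
Tabulated electronegativity (Pauling): Ca 1.00, In 1.78.
So Ca has the smaller electronegativity (Ca < In).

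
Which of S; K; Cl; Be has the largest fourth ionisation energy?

IE_4 is the cost of taking one more electron from the +3 cation: S³⁺ still has 3 valence electrons; K³⁺ is already 2 electrons into the core; Cl³⁺ still has 4 valence electrons; Be³⁺ is already 1 electron into the core.
Breaking into a closed-shell core is much more expensive than removing a leftover valence electron — K and Be have the largest IE_4 here.
Valence configurations: S³⁺ [Ne]3s²3p¹, Cl³⁺ [Ne]3s²3p².
Tabulated IE_4 (kJ/mol): S 4556, K 5877, Cl 5159, Be 21007.
Overall IE_4 order: S < Cl < K < Be.

Be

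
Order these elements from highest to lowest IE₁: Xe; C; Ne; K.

Ne, Xe, C, K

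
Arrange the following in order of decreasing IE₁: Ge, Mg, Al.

Mg is in period 3, group 2; Al is in period 3, group 13; Ge is in period 4, group 14.
Across a period the outer electron is held more tightly (higher IE₁); down a group it sits in a higher shell, more shielded, and comes off more easily.
Here both period and group differ, so the two effects have to be weighed against each other.
Mg > Al: this pair runs against the simple trend — see the exception note.
Ge > Mg: the two effects oppose for this pair; the across-period effect wins (762 vs 738 kJ/mol).
Note the exception: Mg has a higher first ionization energy than Al, contrary to the simple trend — Al's single 3p electron is easier to remove than one from Mg's filled 3s².
Tabulated first ionization energy (kJ/mol): Mg 738, Al 578, Ge 762.
So from highest to lowest: Ge > Mg > Al.

Ge > Mg > Al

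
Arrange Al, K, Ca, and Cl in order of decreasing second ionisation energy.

K, Cl, Al, Ca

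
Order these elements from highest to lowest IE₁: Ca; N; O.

N is in period 2, group 15; O is in period 2, group 16; Ca is in period 4, group 2.
Removing the outermost electron gets harder across a period and easier down a group.
Neither a single period nor a single group — weigh both effects.
O > Ca: relative to Ca, both the across-period and down-group shifts push O's first ionization energy up.
N > O: this pair runs against the simple trend — see the exception note.
Note the exception: N has a higher first ionization energy than O, contrary to the simple trend — pairing an electron in O's 2p⁴ costs repulsion energy, so O ionizes more easily than half-filled N (2p³).
For reference (kJ/mol): N 1402, O 1314, Ca 590.
So from highest to lowest: N > O > Ca.

N > O > Ca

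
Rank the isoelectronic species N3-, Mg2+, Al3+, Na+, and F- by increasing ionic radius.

Al3+ < Mg2+ < Na+ < F- < N3-

All of these have 10 electrons, so size is governed by nuclear charge alone: the more protons, the stronger the pull on the same electron cloud, and the smaller the ion.
Nuclear charges: Al3+ (Z=13), Mg2+ (Z=12), Na+ (Z=11), F- (Z=9), N3- (Z=7).
Smallest to largest: Al3+ < Mg2+ < Na+ < F- < N3-.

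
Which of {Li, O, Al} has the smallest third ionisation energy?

Consider each +2 ion: Li²⁺ is already 1 electron into the core; O²⁺ still has 4 valence electrons; Al²⁺ still has 1 valence electron.
Pulling an electron out of a noble-gas core costs far more than removing a remaining valence electron, so Li sits at the high end of IE_3.
Valence configurations: O²⁺ [He]2s²2p², Al²⁺ [Ne]3s¹.
Approximate IE_3 values (kJ/mol): Li 11815, O 5300, Al 2745.
Overall IE_3 order: Al < O < Li.

Al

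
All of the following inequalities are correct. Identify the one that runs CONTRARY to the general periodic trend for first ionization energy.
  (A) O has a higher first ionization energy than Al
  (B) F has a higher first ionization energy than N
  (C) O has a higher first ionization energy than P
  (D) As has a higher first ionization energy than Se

(D)

The general trend: first ionization energy increases across a period and decreases down a group.
(A) O (period 2, group 16) vs Al (period 3, group 13): the stated order agrees with the simple trend.
(B) F (period 2, group 17) vs N (period 2, group 15): the stated order agrees with the simple trend.
(C) O (period 2, group 16) vs P (period 3, group 15): the stated order agrees with the simple trend.
(D) As (period 4, group 15) vs Se (period 4, group 16): the stated order contradicts the simple trend.
The exception is (D): Se (4p⁴) ionizes more easily than half-filled As (4p³).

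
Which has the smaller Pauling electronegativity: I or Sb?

Sb

Sb is in period 5, group 15; I is in period 5, group 17.
Electronegativity increases across a period and decreases down a group, tracking effective nuclear charge and atomic size.
All lie in period 5, so electronegativity increases left to right.
So Sb has the smaller Pauling electronegativity (Sb < I).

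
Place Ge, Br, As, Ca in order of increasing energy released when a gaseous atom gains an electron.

Ca < As < Ge < Br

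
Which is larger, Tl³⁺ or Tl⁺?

Tl⁺

Both ions have Z = 81 protons, but Tl³⁺ has lost more electrons, so its remaining electrons feel a larger effective nuclear charge per electron and are pulled in more tightly.
Higher positive charge → smaller ion, so Tl⁺ > Tl³⁺.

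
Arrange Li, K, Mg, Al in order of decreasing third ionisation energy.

Consider each +2 ion: Li²⁺ is already 1 electron into the core; K²⁺ is already 1 electron into the core; Mg²⁺ is the bare [Ne] core; Al²⁺ still has 1 valence electron.
Core electrons are held far more tightly than valence electrons, so K, Mg and Li top the IE_3 order.
Approximate IE_3 values (kJ/mol): Li 11815, K 4420, Mg 7733, Al 2745.
So the third ionization energies run Al < K < Mg < Li.

Li, Mg, K, Al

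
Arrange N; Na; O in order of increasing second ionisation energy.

N < O < Na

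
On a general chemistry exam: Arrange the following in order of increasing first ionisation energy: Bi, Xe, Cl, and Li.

Li < Bi < Xe < Cl

Li is in period 2, group 1; Cl is in period 3, group 17; Xe is in period 5, group 18; Bi is in period 6, group 15.
First ionization energy rises across a period (greater Z_eff holds electrons more tightly) and falls down a group (valence electrons are farther from the nucleus).
Neither a single period nor a single group — weigh both effects.
Bi > Li: period and group pull opposite ways; the across-period shift dominates (703 vs 520 kJ/mol).
Xe > Bi: relative to Bi, both the across-period and down-group shifts push Xe's first ionization energy up.
Cl > Xe: period and group pull opposite ways; the down-group shift dominates (1251 vs 1170 kJ/mol).
Approximate values (kJ/mol): Li 520, Cl 1251, Xe 1170, Bi 703.
So from lowest to highest: Li < Bi < Xe < Cl.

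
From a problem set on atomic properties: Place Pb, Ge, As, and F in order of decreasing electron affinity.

F > Ge > As > Pb

F is in period 2, group 17; Ge is in period 4, group 14; As is in period 4, group 15; Pb is in period 6, group 14.
Electron affinity generally becomes more exothermic across a period toward the halogens and less exothermic down a group.
Here both period and group differ, so the two effects have to be weighed against each other.
As > Pb: relative to Pb, both the across-period and down-group shifts push As's electron affinity up.
Ge > As: this pair runs against the simple trend — see the exception note.
F > Ge: relative to Ge, both the across-period and down-group shifts push F's electron affinity up.
Note the exception: Ge has a higher electron affinity than As, contrary to the simple trend — adding an electron to As's half-filled 4p³ is unfavourable, so Ge (4p²) has the more exothermic EA.
Approximate values (kJ/mol): F 328, Ge 119, As 78, Pb 35.
So from highest to lowest: F > Ge > As > Pb.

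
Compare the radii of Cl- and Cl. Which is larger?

Cl-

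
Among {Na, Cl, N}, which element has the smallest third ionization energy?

Cl

Consider each +2 ion: Na²⁺ is already 1 electron into the core; Cl²⁺ still has 5 valence electrons; N²⁺ still has 3 valence electrons.
Core electrons are held far more tightly than valence electrons, so Na tops the IE_3 order.
Valence configurations: Cl²⁺ [Ne]3s²3p³, N²⁺ [He]2s²2p¹.
Tabulated IE_3 (kJ/mol): Na 6910, Cl 3822, N 4578.
Overall IE_3 order: Cl < N < Na.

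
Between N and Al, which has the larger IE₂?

After 1 electron has been removed, what remains? N⁺ still has 4 valence electrons; Al⁺ still has 2 valence electrons.
All are still removing valence electrons, so compare the +1 ions as you would atoms: IE_2 generally rises across a period (higher Z_eff) and falls down a group (larger shell), subject to the usual subshell exceptions.
Valence configurations: N⁺ [He]2s²2p², Al⁺ [Ne]3s².
Approximate IE_2 values (kJ/mol): N 2856, Al 1817.
So the second ionization energies run Al < N.

N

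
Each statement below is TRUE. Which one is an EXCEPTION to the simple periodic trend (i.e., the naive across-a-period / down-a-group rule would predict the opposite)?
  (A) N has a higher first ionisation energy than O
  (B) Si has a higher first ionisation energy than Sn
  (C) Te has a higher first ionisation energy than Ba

The general trend: first ionisation energy increases across a period and decreases down a group.
(A) N (period 2, group 15) vs O (period 2, group 16): the stated order contradicts the simple trend.
(B) Si (period 3, group 14) vs Sn (period 5, group 14): the stated order agrees with the simple trend.
(C) Te (period 5, group 16) vs Ba (period 6, group 2): the stated order agrees with the simple trend.
The exception is (A): pairing an electron in O's 2p⁴ costs repulsion energy, so O ionizes more easily than half-filled N (2p³).

(A)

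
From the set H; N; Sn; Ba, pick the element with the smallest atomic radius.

H

H is in period 1, group 1; N is in period 2, group 15; Sn is in period 5, group 14; Ba is in period 6, group 2.
Atomic radius shrinks across a period as nuclear charge pulls the same shell inward, and grows down a group as new shells are added.
These span different periods and groups, so the two trends combine.
N > H: the two effects oppose for this pair; the down-group effect wins (71 vs 32 pm).
Sn > N: relative to N, both the across-period and down-group shifts push Sn's atomic radius up.
Ba > Sn: both effects reinforce here, so Ba is clearly the larger of the two.
Approximate values (pm): H 32, N 71, Sn 140, Ba 196.
The smallest atomic radius among these belongs to H.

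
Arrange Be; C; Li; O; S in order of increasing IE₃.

IE_3 is the cost of taking one more electron from the +2 cation: Be²⁺ is the bare [He] core; C²⁺ still has 2 valence electrons; Li²⁺ is already 1 electron into the core; O²⁺ still has 4 valence electrons; S²⁺ still has 4 valence electrons.
Core electrons are held far more tightly than valence electrons, so Li and Be top the IE_3 order.
Valence configurations: C²⁺ [He]2s², O²⁺ [He]2s²2p², S²⁺ [Ne]3s²3p².
Tabulated IE_3 (kJ/mol): Be 14849, C 4620, Li 11815, O 5300, S 3357.
Putting it together, IE_3: S < C < O < Li < Be.

S < C < O < Li < Be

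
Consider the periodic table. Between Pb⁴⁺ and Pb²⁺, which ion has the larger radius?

Pb²⁺

Both ions have Z = 82 protons, but Pb⁴⁺ has lost more electrons, so its remaining electrons feel a larger effective nuclear charge per electron and are pulled in more tightly.
Higher positive charge → smaller ion, so Pb²⁺ > Pb⁴⁺.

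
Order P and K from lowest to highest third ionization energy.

P < K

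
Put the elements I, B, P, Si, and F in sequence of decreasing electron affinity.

B is in period 2, group 13; F is in period 2, group 17; Si is in period 3, group 14; P is in period 3, group 15; I is in period 5, group 17.
EA tends to increase across a period and decrease down a group, though the pattern is less regular than for IE or radius.
Neither a single period nor a single group — weigh both effects.
P > B: the two effects oppose for this pair; the across-period effect wins (72 vs 27 kJ/mol).
Si > P: this pair runs against the simple trend — see the exception note.
I > Si: period and group pull opposite ways; the across-period shift dominates (295 vs 134 kJ/mol).
F > I: they share group 17; the group trend gives F the larger value.
Note the exception: Si has a higher electron affinity than P, contrary to the simple trend — adding an electron to P's half-filled 3p³ is unfavourable, so Si (3p²) has the more exothermic EA.
Approximate values (kJ/mol): B 27, F 328, Si 134, P 72, I 295.
So from highest to lowest: F > I > Si > P > B.

F > I > Si > P > B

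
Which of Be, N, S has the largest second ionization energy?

N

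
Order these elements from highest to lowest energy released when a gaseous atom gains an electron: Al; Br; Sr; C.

C is in period 2, group 14; Al is in period 3, group 13; Br is in period 4, group 17; Sr is in period 5, group 2.
EA tends to increase across a period and decrease down a group, though the pattern is less regular than for IE or radius.
Neither a single period nor a single group — weigh both effects.
Al > Sr: relative to Sr, both the across-period and down-group shifts push Al's electron affinity up.
C > Al: both effects reinforce here, so C is clearly the higher of the two.
Br > C: period and group pull opposite ways; the across-period shift dominates (325 vs 122 kJ/mol).
For reference (kJ/mol): C 122, Al 42, Br 325, Sr 5.
So from highest to lowest: Br > C > Al > Sr.

Br > C > Al > Sr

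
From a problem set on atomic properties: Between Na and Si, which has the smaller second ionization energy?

Si

IE_2 is the cost of taking one more electron from the +1 cation: Na⁺ is the bare [Ne] core; Si⁺ still has 3 valence electrons.
Core electrons are held far more tightly than valence electrons, so Na tops the IE_2 order.
Approximate IE_2 values (kJ/mol): Na 4562, Si 1577.
Putting it together, IE_2: Si < Na.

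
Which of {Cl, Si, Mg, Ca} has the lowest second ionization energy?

Ca

IE_2 is the cost of taking one more electron from the +1 cation: Cl⁺ still has 6 valence electrons; Si⁺ still has 3 valence electrons; Mg⁺ still has 1 valence electron; Ca⁺ still has 1 valence electron.
All are still removing valence electrons, so compare the +1 ions as you would atoms: IE_2 generally rises across a period (higher Z_eff) and falls down a group (larger shell), subject to the usual subshell exceptions.
Valence configurations: Cl⁺ [Ne]3s²3p⁴, Si⁺ [Ne]3s²3p¹, Mg⁺ [Ne]3s¹, Ca⁺ [Ar]4s¹.
Approximate IE_2 values (kJ/mol): Cl 2298, Si 1577, Mg 1451, Ca 1145.
Hence IE_2: Ca < Mg < Si < Cl.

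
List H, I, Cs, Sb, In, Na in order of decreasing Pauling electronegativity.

H is in period 1, group 1; Na is in period 3, group 1; In is in period 5, group 13; Sb is in period 5, group 15; I is in period 5, group 17; Cs is in period 6, group 1.
Smaller atoms with higher effective nuclear charge are more electronegative.
These span different periods and groups, so the two trends combine.
Na > Cs: Na sits above Cs in group 1, so the down-group effect alone puts Na higher.
In > Na: period and group pull opposite ways; the across-period shift dominates (1.78 vs 0.93).
Sb > In: Sb lies to the right of In in period 5, so the across-period effect alone puts Sb higher.
H > Sb: period and group pull opposite ways; the down-group shift dominates (2.20 vs 2.05).
I > H: the two effects oppose for this pair; the across-period effect wins (2.66 vs 2.20).
For reference (Pauling): H 2.20, Na 0.93, In 1.78, Sb 2.05, I 2.66, Cs 0.79.
So from highest to lowest: I > H > Sb > In > Na > Cs.

I > H > Sb > In > Na > Cs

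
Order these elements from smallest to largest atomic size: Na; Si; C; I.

C < Si < I < Na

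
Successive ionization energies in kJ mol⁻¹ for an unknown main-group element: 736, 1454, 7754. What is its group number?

Group 2

Look for the largest jump between consecutive ionization energies: IE3/IE2 ≈ 5.3, far larger than any earlier ratio.
That jump marks the point where a core electron is being removed. So the atom has 2 valence electrons.
A main-group element with 2 valence electrons is in group 2.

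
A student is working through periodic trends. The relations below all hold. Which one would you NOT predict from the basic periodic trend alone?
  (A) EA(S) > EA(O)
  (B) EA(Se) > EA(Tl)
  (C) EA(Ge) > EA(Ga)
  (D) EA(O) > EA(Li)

The general trend: electron affinity increases across a period and decreases down a group.
(A) S (period 3, group 16) vs O (period 2, group 16): the stated order contradicts the simple trend.
(B) Se (period 4, group 16) vs Tl (period 6, group 13): the stated order agrees with the simple trend.
(C) Ge (period 4, group 14) vs Ga (period 4, group 13): the stated order agrees with the simple trend.
(D) O (period 2, group 16) vs Li (period 2, group 1): the stated order agrees with the simple trend.
The exception is (A): the compact 2p subshell of O repels the added electron more than S's larger 3p does.

(A)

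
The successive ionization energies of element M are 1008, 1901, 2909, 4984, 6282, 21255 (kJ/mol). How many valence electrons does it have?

5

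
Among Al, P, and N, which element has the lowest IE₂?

Al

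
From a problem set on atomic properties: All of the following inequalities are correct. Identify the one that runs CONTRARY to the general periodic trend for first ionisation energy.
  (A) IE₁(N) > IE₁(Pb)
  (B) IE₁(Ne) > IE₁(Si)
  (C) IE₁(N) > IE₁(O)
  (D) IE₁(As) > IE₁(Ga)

The general trend: first ionisation energy increases across a period and decreases down a group.
(A) N (period 2, group 15) vs Pb (period 6, group 14): the stated order agrees with the simple trend.
(B) Ne (period 2, group 18) vs Si (period 3, group 14): the stated order agrees with the simple trend.
(C) N (period 2, group 15) vs O (period 2, group 16): the stated order contradicts the simple trend.
(D) As (period 4, group 15) vs Ga (period 4, group 13): the stated order agrees with the simple trend.
The exception is (C): pairing an electron in O's 2p⁴ costs repulsion energy, so O ionizes more easily than half-filled N (2p³).

(C)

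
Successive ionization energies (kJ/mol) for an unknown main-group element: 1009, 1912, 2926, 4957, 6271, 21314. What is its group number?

Group 15

Look for the largest jump between consecutive ionization energies: IE6/IE5 ≈ 3.4, far larger than any earlier ratio.
That jump marks the point where a core electron is being removed. So the atom has 5 valence electrons.
A main-group element with 5 valence electrons is in group 15.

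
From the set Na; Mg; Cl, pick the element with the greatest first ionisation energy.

Na is in period 3, group 1; Mg is in period 3, group 2; Cl is in period 3, group 17.
IE₁ increases left→right with effective nuclear charge and decreases top→bottom as the valence shell moves farther out.
All lie in period 3, so first ionization energy increases left to right.
The greatest first ionisation energy among these belongs to Cl.

Cl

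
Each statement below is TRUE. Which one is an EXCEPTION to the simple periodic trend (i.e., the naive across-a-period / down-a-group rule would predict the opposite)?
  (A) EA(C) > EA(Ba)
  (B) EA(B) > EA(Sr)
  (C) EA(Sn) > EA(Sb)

The general trend: electron affinity increases across a period and decreases down a group.
(A) C (period 2, group 14) vs Ba (period 6, group 2): the stated order agrees with the simple trend.
(B) B (period 2, group 13) vs Sr (period 5, group 2): the stated order agrees with the simple trend.
(C) Sn (period 5, group 14) vs Sb (period 5, group 15): the stated order contradicts the simple trend.
The exception is (C): adding an electron to Sb's half-filled 5p³ is unfavourable, so Sn has the more exothermic EA.

(C)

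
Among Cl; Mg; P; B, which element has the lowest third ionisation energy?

P

IE_3 is the cost of taking one more electron from the +2 cation: Cl²⁺ still has 5 valence electrons; Mg²⁺ is the bare [Ne] core; P²⁺ still has 3 valence electrons; B²⁺ still has 1 valence electron.
Core electrons are held far more tightly than valence electrons, so Mg tops the IE_3 order.
Valence configurations: Cl²⁺ [Ne]3s²3p³, P²⁺ [Ne]3s²3p¹, B²⁺ [He]2s¹.
Tabulated IE_3 (kJ/mol): Cl 3822, Mg 7733, P 2914, B 3660.
Hence IE_3: P < B < Cl < Mg.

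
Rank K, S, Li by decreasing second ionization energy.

Li > K > S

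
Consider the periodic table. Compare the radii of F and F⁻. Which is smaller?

F

Forming F⁻ adds 1 electron to F. More electron–electron repulsion in the same shell, with unchanged nuclear charge, lets the cloud expand.
An anion is larger than its parent atom: F⁻ > F.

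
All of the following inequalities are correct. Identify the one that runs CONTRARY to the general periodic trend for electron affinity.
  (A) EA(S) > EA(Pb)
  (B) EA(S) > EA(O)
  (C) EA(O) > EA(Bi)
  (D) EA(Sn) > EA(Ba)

(B)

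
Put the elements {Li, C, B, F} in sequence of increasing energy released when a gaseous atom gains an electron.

B, Li, C, F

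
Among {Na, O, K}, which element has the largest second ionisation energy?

Na

Consider each +1 ion: Na⁺ is the bare [Ne] core; O⁺ still has 5 valence electrons; K⁺ is the bare [Ar] core.
Usually core removal costs more than valence removal, but here the competition is close: a tightly held n=2 valence electron can cost more to remove than an n=3 core electron, so the actual values have to decide it.
Tabulated IE_2 (kJ/mol): Na 4562, O 3388, K 3052.
So the second ionization energies run K < O < Na.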